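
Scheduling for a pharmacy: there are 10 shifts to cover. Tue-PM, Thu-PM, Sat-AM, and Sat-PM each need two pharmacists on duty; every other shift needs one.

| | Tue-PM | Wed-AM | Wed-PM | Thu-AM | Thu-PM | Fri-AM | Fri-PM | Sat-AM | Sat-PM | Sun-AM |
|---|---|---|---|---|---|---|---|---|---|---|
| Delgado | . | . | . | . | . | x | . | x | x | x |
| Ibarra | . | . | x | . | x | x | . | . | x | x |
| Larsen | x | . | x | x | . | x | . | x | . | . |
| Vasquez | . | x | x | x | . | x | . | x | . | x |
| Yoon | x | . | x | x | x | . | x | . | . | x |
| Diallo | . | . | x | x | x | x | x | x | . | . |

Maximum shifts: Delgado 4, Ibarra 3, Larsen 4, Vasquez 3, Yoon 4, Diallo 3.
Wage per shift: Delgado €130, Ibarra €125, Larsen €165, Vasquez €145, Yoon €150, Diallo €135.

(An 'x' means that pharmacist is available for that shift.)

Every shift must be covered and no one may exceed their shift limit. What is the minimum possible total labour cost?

Tue-PM can only be covered by Larsen and Yoon, so that assignment is forced.
Wed-AM can only be covered by Vasquez, so that assignment is forced.
Sat-PM can only be covered by Delgado and Ibarra, so that assignment is forced.
Picking the cheapest available pharmacist for each shift independently would cost €1885, but that ignores the shift limits.
An optimal schedule: Tue-PM→Yoon+Larsen, Wed-AM→Vasquez, Wed-PM→Ibarra, Thu-AM→Diallo, Thu-PM→Ibarra+Diallo, Fri-AM→Delgado, Fri-PM→Diallo, Sat-AM→Delgado+Vasquez, Sat-PM→Ibarra+Delgado, Sun-AM→Delgado.
Total: 150 + 165 + 145 + 125 + 135 + 125 + 135 + 130 + 135 + 130 + 145 + 125 + 130 + 130 = €1905.

€1905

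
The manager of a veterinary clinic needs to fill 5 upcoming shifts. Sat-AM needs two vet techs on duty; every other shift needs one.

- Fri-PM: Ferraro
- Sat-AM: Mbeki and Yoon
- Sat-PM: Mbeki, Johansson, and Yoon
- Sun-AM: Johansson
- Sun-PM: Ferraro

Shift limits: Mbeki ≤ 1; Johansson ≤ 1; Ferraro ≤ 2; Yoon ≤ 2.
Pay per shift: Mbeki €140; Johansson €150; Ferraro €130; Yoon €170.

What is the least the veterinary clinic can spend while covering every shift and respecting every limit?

Fri-PM can only be covered by Ferraro, so that assignment is forced.
Sat-AM can only be covered by Mbeki and Yoon, so that assignment is forced.
Sun-AM can only be covered by Johansson, so that assignment is forced.
Picking the cheapest available vet tech for each shift independently would cost €860, but that ignores the shift limits.
An optimal schedule: Fri-PM→Ferraro, Sat-AM→Mbeki+Yoon, Sat-PM→Yoon, Sun-AM→Johansson, Sun-PM→Ferraro.
Total: 130 + 140 + 170 + 170 + 150 + 130 = €890.

€890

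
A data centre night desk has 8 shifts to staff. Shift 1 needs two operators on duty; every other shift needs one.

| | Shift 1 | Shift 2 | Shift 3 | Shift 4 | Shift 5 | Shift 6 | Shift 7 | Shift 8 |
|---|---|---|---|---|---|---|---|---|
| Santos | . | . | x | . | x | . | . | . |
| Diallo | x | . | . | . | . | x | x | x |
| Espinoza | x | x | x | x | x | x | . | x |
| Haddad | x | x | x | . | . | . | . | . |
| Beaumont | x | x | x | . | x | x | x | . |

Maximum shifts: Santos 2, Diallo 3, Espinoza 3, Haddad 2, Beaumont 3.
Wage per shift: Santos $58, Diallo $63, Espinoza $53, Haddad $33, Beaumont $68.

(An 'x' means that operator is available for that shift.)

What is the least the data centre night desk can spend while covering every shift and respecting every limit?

Shift 4 can only be covered by Espinoza, so that assignment is forced.
Picking the cheapest available operator for each shift independently would cost $427, but that ignores the shift limits.
An optimal schedule: Shift 1→Haddad+Diallo, Shift 2→Haddad, Shift 3→Santos, Shift 4→Espinoza, Shift 5→Santos, Shift 6→Espinoza, Shift 7→Diallo, Shift 8→Espinoza.
Total: 33 + 63 + 33 + 58 + 53 + 58 + 53 + 63 + 53 = $467.

$467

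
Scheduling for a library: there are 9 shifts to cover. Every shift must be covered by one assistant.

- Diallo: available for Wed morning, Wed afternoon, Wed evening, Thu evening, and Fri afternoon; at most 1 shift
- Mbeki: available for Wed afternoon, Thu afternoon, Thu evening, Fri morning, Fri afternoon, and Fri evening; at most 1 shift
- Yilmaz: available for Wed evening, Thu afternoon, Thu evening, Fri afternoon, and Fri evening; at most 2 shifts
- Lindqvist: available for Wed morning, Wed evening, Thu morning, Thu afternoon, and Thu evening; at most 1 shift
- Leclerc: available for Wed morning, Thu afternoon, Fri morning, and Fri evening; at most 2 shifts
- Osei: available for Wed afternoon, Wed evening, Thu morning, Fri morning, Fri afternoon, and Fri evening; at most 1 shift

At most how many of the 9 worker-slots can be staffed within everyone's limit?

Total capacity across all assistants is 1+1+2+1+2+1 = 8, and 9 slots are needed, so at most 8 can be filled.
An assignment achieving 8: Wed morning→Diallo, Wed afternoon→Mbeki, Wed evening→Yilmaz, Thu morning→Lindqvist, Thu afternoon→Yilmaz, Fri morning→Leclerc, Fri afternoon→Osei, Fri evening→Leclerc.
Loads: Diallo 1/1, Mbeki 1/1, Yilmaz 2/2, Lindqvist 1/1, Leclerc 2/2, Osei 1/1.

8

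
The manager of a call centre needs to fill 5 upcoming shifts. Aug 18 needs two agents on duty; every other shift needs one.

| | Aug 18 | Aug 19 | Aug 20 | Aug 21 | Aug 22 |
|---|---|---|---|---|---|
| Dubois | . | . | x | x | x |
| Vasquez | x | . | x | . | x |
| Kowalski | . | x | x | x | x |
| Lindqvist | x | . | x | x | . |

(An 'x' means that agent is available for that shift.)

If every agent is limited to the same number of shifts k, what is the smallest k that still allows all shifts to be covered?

With 4 agents and 6 worker-slots to fill, someone must work at least ⌈6/4⌉ = 2 shifts, so k ≥ 2.
k = 2 works: Aug 18→Vasquez+Lindqvist, Aug 19→Kowalski, Aug 20→Vasquez, Aug 21→Dubois, Aug 22→Dubois.
Loads: Dubois 2, Vasquez 2, Kowalski 1, Lindqvist 1 — all ≤ 2.

2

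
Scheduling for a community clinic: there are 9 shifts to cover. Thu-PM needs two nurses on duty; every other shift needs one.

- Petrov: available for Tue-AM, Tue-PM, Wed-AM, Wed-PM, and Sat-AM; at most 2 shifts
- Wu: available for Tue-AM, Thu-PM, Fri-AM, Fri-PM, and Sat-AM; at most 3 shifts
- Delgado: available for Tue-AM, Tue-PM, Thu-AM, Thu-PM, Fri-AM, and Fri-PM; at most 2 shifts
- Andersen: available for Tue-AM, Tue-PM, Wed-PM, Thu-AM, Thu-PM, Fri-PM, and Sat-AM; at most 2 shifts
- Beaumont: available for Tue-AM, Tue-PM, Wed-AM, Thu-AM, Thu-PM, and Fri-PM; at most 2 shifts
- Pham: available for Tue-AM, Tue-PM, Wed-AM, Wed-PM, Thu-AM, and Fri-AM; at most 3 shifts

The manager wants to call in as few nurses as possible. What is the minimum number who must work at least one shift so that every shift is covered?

10 slots to fill and no one can take more than 3, so at least ⌈10/3⌉ = 4 nurses are needed.
Petrov, Wu, Delgado, and Pham alone can cover everything: Tue-AM→Pham, Tue-PM→Pham, Wed-AM→Petrov, Wed-PM→Petrov, Thu-AM→Delgado, Thu-PM→Wu+Delgado, Fri-AM→Pham, Fri-PM→Wu, Sat-AM→Wu.

4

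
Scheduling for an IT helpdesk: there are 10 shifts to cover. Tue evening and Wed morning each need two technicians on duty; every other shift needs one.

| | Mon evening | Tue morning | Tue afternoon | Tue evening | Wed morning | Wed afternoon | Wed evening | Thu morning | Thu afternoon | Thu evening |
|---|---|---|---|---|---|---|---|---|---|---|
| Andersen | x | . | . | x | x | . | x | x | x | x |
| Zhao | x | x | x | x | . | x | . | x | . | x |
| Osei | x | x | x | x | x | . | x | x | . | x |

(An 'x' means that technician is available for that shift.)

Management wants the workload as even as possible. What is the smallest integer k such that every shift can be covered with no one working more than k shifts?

4

With 3 technicians and 12 worker-slots to fill, someone must work at least ⌈12/3⌉ = 4 shifts, so k ≥ 4.
k = 4 works: Mon evening→Andersen, Tue morning→Zhao, Tue afternoon→Zhao, Tue evening→Zhao+Osei, Wed morning→Andersen+Osei, Wed afternoon→Zhao, Wed evening→Andersen, Thu morning→Osei, Thu afternoon→Andersen, Thu evening→Osei.
Loads: Andersen 4, Zhao 4, Osei 4 — all ≤ 4.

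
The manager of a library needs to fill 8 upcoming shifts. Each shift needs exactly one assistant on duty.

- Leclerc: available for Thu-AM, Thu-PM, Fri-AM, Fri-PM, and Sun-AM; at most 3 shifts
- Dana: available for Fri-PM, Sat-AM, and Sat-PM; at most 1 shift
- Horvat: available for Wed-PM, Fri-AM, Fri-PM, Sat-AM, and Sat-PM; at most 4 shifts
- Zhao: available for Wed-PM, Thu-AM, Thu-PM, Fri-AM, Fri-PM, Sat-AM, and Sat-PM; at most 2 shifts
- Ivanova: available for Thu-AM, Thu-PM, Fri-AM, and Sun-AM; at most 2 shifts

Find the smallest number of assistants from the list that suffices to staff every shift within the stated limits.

8 slots to fill and no one can take more than 4, so at least ⌈8/4⌉ = 2 assistants are needed.
Any 2 assistants together have capacity at most 4+3 = 7 < 8 slots, so 2 can never suffice.
Leclerc, Dana, and Horvat alone can cover everything: Wed-PM→Horvat, Thu-AM→Leclerc, Thu-PM→Leclerc, Fri-AM→Horvat, Fri-PM→Horvat, Sat-AM→Dana, Sat-PM→Horvat, Sun-AM→Leclerc.

3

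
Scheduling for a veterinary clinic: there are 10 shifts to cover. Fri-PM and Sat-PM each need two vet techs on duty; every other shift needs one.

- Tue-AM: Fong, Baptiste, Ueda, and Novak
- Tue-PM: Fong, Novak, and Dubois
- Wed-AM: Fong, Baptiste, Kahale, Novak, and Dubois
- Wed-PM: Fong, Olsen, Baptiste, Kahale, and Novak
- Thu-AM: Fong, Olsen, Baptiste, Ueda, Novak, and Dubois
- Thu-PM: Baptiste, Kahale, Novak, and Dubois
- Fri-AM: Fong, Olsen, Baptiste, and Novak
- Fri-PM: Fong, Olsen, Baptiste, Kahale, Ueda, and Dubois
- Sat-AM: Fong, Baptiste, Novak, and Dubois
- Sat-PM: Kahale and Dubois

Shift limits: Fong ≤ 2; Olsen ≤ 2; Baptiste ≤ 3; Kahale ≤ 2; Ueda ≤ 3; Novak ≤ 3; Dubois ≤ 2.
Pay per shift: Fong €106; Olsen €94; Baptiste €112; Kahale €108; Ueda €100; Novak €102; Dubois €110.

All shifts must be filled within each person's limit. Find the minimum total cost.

€1224

Sat-PM can only be covered by Kahale and Dubois, so that assignment is forced.
Picking the cheapest available vet tech for each shift independently would cost €1202, but that ignores the shift limits.
An optimal schedule: Tue-AM→Ueda, Tue-PM→Novak, Wed-AM→Fong, Wed-PM→Olsen, Thu-AM→Ueda, Thu-PM→Novak, Fri-AM→Olsen, Fri-PM→Ueda+Fong, Sat-AM→Novak, Sat-PM→Kahale+Dubois.
Total: 100 + 102 + 106 + 94 + 100 + 102 + 94 + 100 + 106 + 102 + 108 + 110 = €1224.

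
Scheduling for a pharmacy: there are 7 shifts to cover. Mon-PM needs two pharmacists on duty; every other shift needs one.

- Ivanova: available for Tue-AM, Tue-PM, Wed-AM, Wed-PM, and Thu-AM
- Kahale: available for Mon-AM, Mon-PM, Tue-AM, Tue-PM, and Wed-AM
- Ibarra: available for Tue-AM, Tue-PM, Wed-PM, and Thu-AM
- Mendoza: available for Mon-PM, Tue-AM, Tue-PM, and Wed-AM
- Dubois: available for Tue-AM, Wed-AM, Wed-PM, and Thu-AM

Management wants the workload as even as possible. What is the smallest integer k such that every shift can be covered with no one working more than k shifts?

With 5 pharmacists and 8 worker-slots to fill, someone must work at least ⌈8/5⌉ = 2 shifts, so k ≥ 2.
k = 2 works: Mon-AM→Kahale, Mon-PM→Kahale+Mendoza, Tue-AM→Ibarra, Tue-PM→Ibarra, Wed-AM→Mendoza, Wed-PM→Ivanova, Thu-AM→Ivanova.
Loads: Ivanova 2, Kahale 2, Ibarra 2, Mendoza 2, Dubois 0 — all ≤ 2.

2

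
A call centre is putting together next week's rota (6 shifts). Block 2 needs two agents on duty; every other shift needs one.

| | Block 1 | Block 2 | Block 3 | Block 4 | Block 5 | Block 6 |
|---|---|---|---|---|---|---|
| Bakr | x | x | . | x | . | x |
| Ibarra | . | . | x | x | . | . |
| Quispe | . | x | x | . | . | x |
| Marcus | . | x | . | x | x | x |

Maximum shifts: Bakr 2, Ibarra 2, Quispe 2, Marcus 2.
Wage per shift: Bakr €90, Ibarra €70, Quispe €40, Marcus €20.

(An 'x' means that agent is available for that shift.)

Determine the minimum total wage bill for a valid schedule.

Block 1 can only be covered by Bakr, so that assignment is forced.
Block 5 can only be covered by Marcus, so that assignment is forced.
Picking the cheapest available agent for each shift independently would cost €250, but that ignores the shift limits.
An optimal schedule: Block 1→Bakr, Block 2→Marcus+Quispe, Block 3→Ibarra, Block 4→Ibarra, Block 5→Marcus, Block 6→Quispe.
Total: 90 + 20 + 40 + 70 + 70 + 20 + 40 = €350.

€350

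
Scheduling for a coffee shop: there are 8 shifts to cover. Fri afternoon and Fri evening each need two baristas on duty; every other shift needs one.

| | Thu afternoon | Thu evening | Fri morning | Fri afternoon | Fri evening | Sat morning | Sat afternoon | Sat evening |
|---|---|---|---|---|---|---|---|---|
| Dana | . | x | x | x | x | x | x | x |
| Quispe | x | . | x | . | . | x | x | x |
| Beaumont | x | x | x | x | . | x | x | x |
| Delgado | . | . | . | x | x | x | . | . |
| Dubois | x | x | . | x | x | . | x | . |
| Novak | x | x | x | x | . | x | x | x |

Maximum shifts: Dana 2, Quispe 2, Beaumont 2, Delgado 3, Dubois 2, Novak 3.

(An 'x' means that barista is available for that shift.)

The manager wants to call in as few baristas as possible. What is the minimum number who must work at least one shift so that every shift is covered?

10 slots to fill and no one can take more than 3, so at least ⌈10/3⌉ = 4 baristas are needed.
Dana, Quispe, Delgado, and Novak alone can cover everything: Thu afternoon→Quispe, Thu evening→Dana, Fri morning→Quispe, Fri afternoon→Delgado+Novak, Fri evening→Dana+Delgado, Sat morning→Delgado, Sat afternoon→Novak, Sat evening→Novak.

4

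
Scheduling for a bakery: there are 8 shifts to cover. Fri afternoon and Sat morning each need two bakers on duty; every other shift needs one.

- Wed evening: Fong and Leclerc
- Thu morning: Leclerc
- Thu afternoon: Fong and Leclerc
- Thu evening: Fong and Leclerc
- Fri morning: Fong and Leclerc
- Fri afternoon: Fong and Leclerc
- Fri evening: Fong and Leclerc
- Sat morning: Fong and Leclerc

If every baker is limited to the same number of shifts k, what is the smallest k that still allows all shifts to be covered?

With 2 bakers and 10 worker-slots to fill, someone must work at least ⌈10/2⌉ = 5 shifts, so k ≥ 5.
k = 5 works: Wed evening→Fong, Thu morning→Leclerc, Thu afternoon→Fong, Thu evening→Fong, Fri morning→Leclerc, Fri afternoon→Fong+Leclerc, Fri evening→Leclerc, Sat morning→Fong+Leclerc.
Loads: Fong 5, Leclerc 5 — all ≤ 5.

5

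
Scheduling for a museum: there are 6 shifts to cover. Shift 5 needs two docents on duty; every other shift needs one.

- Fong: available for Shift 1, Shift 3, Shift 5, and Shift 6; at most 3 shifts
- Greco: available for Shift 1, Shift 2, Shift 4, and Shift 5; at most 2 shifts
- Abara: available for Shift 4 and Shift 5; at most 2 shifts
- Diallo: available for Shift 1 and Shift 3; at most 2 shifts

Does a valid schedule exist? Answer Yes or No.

Yes

Shift 2 can only be covered by Greco, so that assignment is forced.
Shift 6 can only be covered by Fong, so that assignment is forced.
One valid schedule: Shift 1→Diallo, Shift 2→Greco, Shift 3→Fong, Shift 4→Greco, Shift 5→Fong+Abara, Shift 6→Fong.
Loads: Fong 3/3, Greco 2/2, Abara 1/2, Diallo 1/2 — all within limits.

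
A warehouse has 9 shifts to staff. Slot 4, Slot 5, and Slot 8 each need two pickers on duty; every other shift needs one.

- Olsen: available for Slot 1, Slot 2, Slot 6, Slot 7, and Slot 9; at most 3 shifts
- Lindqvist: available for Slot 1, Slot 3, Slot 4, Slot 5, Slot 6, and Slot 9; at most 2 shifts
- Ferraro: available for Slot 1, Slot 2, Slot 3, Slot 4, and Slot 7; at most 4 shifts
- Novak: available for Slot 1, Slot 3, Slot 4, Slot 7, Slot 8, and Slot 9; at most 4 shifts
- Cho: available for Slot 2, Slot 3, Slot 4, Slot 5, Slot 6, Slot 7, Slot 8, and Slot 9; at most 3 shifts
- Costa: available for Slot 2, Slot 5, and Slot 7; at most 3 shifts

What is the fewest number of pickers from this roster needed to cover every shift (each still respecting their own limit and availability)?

4

12 slots to fill and no one can take more than 4, so at least ⌈12/4⌉ = 3 pickers are needed.
Any 3 pickers together have capacity at most 4+4+3 = 11 < 12 slots, so 3 can never suffice.
Olsen, Lindqvist, Novak, and Cho alone can cover everything: Slot 1→Olsen, Slot 2→Olsen, Slot 3→Lindqvist, Slot 4→Novak+Cho, Slot 5→Lindqvist+Cho, Slot 6→Olsen, Slot 7→Novak, Slot 8→Novak+Cho, Slot 9→Novak.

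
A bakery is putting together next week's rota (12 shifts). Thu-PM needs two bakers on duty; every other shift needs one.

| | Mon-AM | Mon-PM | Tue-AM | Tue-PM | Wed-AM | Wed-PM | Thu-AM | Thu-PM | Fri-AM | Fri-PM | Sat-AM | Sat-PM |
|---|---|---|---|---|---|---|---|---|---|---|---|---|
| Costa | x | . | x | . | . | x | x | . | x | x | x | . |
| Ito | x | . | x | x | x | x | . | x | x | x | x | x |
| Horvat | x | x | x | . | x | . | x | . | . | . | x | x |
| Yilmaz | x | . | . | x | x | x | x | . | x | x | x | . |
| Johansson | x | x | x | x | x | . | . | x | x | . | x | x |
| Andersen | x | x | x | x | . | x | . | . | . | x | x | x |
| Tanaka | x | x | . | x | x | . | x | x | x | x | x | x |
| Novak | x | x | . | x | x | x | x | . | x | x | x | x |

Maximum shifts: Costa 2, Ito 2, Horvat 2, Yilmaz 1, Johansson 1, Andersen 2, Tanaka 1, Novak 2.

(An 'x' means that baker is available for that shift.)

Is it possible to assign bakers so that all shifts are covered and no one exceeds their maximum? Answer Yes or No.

Yes

One valid schedule: Mon-AM→Novak, Mon-PM→Horvat, Tue-AM→Costa, Tue-PM→Ito, Wed-AM→Yilmaz, Wed-PM→Costa, Thu-AM→Horvat, Thu-PM→Ito+Johansson, Fri-AM→Tanaka, Fri-PM→Andersen, Sat-AM→Novak, Sat-PM→Andersen.
Loads: Costa 2/2, Ito 2/2, Horvat 2/2, Yilmaz 1/1, Johansson 1/1, Andersen 2/2, Tanaka 1/1, Novak 2/2 — all within limits.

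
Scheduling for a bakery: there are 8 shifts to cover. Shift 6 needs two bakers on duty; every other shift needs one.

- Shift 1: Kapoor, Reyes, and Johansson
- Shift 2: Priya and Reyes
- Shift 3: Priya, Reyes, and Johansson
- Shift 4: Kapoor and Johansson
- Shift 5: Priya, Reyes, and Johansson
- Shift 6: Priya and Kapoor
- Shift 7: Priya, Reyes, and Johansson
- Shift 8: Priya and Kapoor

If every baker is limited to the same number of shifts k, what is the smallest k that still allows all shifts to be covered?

With 4 bakers and 9 worker-slots to fill, someone must work at least ⌈9/4⌉ = 3 shifts, so k ≥ 3.
k = 3 works: Shift 1→Kapoor, Shift 2→Priya, Shift 3→Reyes, Shift 4→Kapoor, Shift 5→Reyes, Shift 6→Priya+Kapoor, Shift 7→Reyes, Shift 8→Priya.
Loads: Priya 3, Kapoor 3, Reyes 3, Johansson 0 — all ≤ 3.

3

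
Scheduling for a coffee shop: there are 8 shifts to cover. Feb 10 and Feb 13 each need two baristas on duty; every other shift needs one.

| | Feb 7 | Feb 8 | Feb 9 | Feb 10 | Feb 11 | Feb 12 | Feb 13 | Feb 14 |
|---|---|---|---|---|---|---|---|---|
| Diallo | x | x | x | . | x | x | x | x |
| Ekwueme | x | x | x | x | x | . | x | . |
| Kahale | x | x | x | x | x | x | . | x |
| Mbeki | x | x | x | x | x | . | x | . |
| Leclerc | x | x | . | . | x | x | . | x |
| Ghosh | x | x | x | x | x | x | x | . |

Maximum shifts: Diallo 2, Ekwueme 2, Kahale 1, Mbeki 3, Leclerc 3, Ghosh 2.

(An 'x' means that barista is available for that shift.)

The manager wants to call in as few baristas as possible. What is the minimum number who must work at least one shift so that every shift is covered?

10 slots to fill and no one can take more than 3, so at least ⌈10/3⌉ = 4 baristas are needed.
Diallo, Ekwueme, Mbeki, and Leclerc alone can cover everything: Feb 7→Leclerc, Feb 8→Leclerc, Feb 9→Mbeki, Feb 10→Ekwueme+Mbeki, Feb 11→Leclerc, Feb 12→Diallo, Feb 13→Ekwueme+Mbeki, Feb 14→Diallo.

4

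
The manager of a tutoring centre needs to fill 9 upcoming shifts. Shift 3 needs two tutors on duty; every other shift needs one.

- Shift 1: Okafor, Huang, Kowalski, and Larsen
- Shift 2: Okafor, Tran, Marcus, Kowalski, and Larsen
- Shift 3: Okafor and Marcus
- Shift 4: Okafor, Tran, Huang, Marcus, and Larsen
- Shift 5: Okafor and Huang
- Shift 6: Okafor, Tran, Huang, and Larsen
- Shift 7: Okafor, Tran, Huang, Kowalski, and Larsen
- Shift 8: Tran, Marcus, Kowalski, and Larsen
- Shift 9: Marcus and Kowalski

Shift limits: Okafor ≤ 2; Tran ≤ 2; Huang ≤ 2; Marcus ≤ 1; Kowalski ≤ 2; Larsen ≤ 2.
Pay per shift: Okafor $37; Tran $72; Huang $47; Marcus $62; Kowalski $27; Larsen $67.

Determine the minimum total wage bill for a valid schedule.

$490

Shift 3 can only be covered by Okafor and Marcus, so that assignment is forced.
Picking the cheapest available tutor for each shift independently would cost $345, but that ignores the shift limits.
An optimal schedule: Shift 1→Kowalski, Shift 2→Larsen, Shift 3→Okafor+Marcus, Shift 4→Huang, Shift 5→Okafor, Shift 6→Huang, Shift 7→Tran, Shift 8→Larsen, Shift 9→Kowalski.
Total: 27 + 67 + 37 + 62 + 47 + 37 + 47 + 72 + 67 + 27 = $490.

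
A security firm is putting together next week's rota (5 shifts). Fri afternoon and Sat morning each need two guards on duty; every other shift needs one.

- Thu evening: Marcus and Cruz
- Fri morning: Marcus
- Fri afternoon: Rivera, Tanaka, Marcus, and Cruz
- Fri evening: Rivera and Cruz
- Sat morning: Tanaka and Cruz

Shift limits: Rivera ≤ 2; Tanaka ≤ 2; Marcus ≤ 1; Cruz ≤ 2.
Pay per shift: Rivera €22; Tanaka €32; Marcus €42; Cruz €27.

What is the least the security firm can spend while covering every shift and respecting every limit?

€204

Fri morning can only be covered by Marcus, so that assignment is forced.
Sat morning can only be covered by Tanaka and Cruz, so that assignment is forced.
Picking the cheapest available guard for each shift independently would cost €199, but that ignores the shift limits.
An optimal schedule: Thu evening→Cruz, Fri morning→Marcus, Fri afternoon→Rivera+Tanaka, Fri evening→Rivera, Sat morning→Tanaka+Cruz.
Total: 27 + 42 + 22 + 32 + 22 + 32 + 27 = €204.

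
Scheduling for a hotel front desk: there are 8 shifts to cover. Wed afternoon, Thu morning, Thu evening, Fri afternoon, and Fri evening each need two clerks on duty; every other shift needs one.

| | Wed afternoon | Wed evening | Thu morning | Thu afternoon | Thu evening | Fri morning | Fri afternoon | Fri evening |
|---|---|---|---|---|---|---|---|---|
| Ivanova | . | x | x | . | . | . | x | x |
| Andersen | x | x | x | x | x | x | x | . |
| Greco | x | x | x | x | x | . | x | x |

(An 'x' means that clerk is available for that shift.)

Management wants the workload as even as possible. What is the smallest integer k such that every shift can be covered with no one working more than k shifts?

5

With 3 clerks and 13 worker-slots to fill, someone must work at least ⌈13/3⌉ = 5 shifts, so k ≥ 5.
k = 5 works: Wed afternoon→Andersen+Greco, Wed evening→Ivanova, Thu morning→Ivanova+Andersen, Thu afternoon→Andersen, Thu evening→Andersen+Greco, Fri morning→Andersen, Fri afternoon→Ivanova+Greco, Fri evening→Ivanova+Greco.
Loads: Ivanova 4, Andersen 5, Greco 4 — all ≤ 5.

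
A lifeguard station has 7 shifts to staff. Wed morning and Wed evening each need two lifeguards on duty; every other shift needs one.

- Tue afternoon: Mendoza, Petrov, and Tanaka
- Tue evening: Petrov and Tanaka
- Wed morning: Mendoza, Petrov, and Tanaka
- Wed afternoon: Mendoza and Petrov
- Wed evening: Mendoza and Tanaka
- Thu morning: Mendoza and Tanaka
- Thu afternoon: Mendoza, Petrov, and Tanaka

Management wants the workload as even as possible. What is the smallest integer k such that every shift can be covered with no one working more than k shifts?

With 3 lifeguards and 9 worker-slots to fill, someone must work at least ⌈9/3⌉ = 3 shifts, so k ≥ 3.
k = 3 works: Tue afternoon→Petrov, Tue evening→Petrov, Wed morning→Petrov+Tanaka, Wed afternoon→Mendoza, Wed evening→Mendoza+Tanaka, Thu morning→Mendoza, Thu afternoon→Tanaka.
Loads: Mendoza 3, Petrov 3, Tanaka 3 — all ≤ 3.

3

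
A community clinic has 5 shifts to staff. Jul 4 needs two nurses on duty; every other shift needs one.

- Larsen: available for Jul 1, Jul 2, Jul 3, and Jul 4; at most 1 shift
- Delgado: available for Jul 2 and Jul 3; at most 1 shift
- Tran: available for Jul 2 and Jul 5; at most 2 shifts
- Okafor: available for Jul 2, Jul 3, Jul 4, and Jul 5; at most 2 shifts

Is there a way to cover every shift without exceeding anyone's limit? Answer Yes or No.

No

Total capacity is 6 and 6 slots are needed, so capacity alone doesn't rule it out.
Shifts {Jul 1, Jul 4} need 3 worker-slots in total, but the nurses available for any of those shifts (Larsen and Okafor) can supply at most 2 among them. So no valid schedule exists.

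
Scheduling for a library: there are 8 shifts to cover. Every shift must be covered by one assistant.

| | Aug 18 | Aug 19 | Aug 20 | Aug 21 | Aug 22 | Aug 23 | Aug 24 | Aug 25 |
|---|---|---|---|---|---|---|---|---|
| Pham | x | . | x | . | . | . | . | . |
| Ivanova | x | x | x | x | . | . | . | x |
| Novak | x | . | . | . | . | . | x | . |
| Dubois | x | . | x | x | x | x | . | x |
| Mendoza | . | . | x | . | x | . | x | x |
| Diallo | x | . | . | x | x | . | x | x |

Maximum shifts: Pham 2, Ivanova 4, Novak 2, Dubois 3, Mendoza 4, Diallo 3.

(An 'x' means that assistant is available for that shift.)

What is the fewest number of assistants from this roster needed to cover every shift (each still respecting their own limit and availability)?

8 slots to fill and no one can take more than 4, so at least ⌈8/4⌉ = 2 assistants are needed.
Shifts {Aug 19, Aug 23, Aug 24} need 3 slots, but among the assistants available for them (Ivanova, Novak, Dubois, Mendoza, and Diallo) any 2 together supply at most 2. So 2 assistants are not enough.
Ivanova, Novak, and Dubois alone can cover everything: Aug 18→Novak, Aug 19→Ivanova, Aug 20→Ivanova, Aug 21→Ivanova, Aug 22→Dubois, Aug 23→Dubois, Aug 24→Novak, Aug 25→Ivanova.

3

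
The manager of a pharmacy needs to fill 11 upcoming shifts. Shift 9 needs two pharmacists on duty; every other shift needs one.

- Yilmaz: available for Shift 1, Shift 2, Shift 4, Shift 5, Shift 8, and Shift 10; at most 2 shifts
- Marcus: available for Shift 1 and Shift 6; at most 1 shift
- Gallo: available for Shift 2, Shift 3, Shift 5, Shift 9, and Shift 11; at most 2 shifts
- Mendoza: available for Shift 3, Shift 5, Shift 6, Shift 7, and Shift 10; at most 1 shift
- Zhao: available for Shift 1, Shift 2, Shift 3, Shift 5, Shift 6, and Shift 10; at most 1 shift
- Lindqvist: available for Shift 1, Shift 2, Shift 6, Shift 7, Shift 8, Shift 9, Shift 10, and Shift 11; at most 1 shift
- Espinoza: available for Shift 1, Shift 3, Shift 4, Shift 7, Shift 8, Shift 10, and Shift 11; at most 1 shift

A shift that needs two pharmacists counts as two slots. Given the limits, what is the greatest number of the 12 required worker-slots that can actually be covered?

Total capacity across all pharmacists is 2+1+2+1+1+1+1 = 9, and 12 slots are needed, so at most 9 can be filled.
An assignment achieving 9: Shift 2→Zhao, Shift 3→Espinoza, Shift 4→Yilmaz, Shift 6→Marcus, Shift 7→Mendoza, Shift 8→Yilmaz, Shift 9→Gallo+Lindqvist, Shift 11→Gallo.
Loads: Yilmaz 2/2, Marcus 1/1, Gallo 2/2, Mendoza 1/1, Zhao 1/1, Lindqvist 1/1, Espinoza 1/1.

9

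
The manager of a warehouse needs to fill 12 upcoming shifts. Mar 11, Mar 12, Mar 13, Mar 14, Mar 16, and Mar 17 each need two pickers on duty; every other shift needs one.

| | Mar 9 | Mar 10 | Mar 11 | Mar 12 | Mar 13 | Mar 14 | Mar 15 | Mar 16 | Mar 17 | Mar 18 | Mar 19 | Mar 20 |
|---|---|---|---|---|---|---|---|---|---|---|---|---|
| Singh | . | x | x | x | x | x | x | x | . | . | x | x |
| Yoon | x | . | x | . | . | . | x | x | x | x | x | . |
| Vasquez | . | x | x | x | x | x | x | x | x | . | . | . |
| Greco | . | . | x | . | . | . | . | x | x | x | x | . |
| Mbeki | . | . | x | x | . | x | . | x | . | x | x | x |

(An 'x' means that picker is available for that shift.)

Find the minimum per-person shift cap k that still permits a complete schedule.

4

With 5 pickers and 18 worker-slots to fill, someone must work at least ⌈18/5⌉ = 4 shifts, so k ≥ 4.
k = 4 works: Mar 9→Yoon, Mar 10→Singh, Mar 11→Greco+Mbeki, Mar 12→Singh+Vasquez, Mar 13→Singh+Vasquez, Mar 14→Vasquez+Mbeki, Mar 15→Yoon, Mar 16→Greco+Mbeki, Mar 17→Yoon+Vasquez, Mar 18→Yoon, Mar 19→Greco, Mar 20→Singh.
Loads: Singh 4, Yoon 4, Vasquez 4, Greco 3, Mbeki 3 — all ≤ 4.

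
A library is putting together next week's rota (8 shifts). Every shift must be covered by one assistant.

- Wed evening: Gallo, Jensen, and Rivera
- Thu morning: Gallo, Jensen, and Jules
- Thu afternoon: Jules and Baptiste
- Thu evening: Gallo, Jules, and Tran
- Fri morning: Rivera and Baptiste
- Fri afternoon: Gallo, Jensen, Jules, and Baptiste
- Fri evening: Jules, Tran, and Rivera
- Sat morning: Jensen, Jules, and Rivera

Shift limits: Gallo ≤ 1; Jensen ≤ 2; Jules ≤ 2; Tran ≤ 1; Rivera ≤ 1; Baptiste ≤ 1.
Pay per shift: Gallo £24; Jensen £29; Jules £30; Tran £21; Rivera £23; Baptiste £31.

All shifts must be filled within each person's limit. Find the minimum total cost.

£217

Picking the cheapest available assistant for each shift independently would cost £189, but that ignores the shift limits.
An optimal schedule: Wed evening→Gallo, Thu morning→Jensen, Thu afternoon→Jules, Thu evening→Jules, Fri morning→Rivera, Fri afternoon→Baptiste, Fri evening→Tran, Sat morning→Jensen.
Total: 24 + 29 + 30 + 30 + 23 + 31 + 21 + 29 = £217.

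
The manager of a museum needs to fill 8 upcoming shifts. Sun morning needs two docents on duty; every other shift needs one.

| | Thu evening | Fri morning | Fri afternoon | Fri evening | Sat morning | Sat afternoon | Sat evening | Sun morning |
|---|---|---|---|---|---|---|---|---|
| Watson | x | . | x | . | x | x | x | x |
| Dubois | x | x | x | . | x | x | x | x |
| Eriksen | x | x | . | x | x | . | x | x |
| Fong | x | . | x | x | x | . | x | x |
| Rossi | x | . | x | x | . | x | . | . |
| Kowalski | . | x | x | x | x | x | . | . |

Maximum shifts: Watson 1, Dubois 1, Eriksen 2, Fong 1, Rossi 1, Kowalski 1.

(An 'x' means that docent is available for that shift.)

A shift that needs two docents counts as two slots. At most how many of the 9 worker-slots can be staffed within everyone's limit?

Total capacity across all docents is 1+1+2+1+1+1 = 7, and 9 slots are needed, so at most 7 can be filled.
An assignment achieving 7: Thu evening→Rossi, Fri morning→Dubois, Fri afternoon→Kowalski, Fri evening→Eriksen, Sat afternoon→Watson, Sat evening→Eriksen, Sun morning→Fong.
Loads: Watson 1/1, Dubois 1/1, Eriksen 2/2, Fong 1/1, Rossi 1/1, Kowalski 1/1.

7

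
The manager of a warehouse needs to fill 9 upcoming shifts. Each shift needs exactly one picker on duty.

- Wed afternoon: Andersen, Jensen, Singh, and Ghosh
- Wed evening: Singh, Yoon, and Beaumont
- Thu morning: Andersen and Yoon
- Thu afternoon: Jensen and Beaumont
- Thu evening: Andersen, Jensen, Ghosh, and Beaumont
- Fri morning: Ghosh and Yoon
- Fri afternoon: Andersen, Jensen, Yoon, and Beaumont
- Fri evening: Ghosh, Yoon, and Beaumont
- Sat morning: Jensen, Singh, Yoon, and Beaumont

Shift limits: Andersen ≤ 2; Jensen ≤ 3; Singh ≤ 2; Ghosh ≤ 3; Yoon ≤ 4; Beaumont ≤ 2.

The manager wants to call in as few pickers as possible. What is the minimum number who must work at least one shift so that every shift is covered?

9 slots to fill and no one can take more than 4, so at least ⌈9/4⌉ = 3 pickers are needed.
Andersen, Jensen, and Yoon alone can cover everything: Wed afternoon→Andersen, Wed evening→Yoon, Thu morning→Andersen, Thu afternoon→Jensen, Thu evening→Jensen, Fri morning→Yoon, Fri afternoon→Yoon, Fri evening→Yoon, Sat morning→Jensen.

3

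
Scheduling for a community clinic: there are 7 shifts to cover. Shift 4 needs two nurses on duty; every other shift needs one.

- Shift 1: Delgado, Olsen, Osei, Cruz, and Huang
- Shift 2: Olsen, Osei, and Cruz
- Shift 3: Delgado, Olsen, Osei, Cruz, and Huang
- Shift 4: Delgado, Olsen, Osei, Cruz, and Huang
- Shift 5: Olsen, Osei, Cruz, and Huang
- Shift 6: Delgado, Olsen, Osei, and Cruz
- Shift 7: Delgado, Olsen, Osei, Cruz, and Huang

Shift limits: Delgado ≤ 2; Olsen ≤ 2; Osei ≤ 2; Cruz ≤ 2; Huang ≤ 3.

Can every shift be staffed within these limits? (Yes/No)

Yes

One valid schedule: Shift 1→Delgado, Shift 2→Olsen, Shift 3→Osei, Shift 4→Cruz+Huang, Shift 5→Olsen, Shift 6→Delgado, Shift 7→Osei.
Loads: Delgado 2/2, Olsen 2/2, Osei 2/2, Cruz 1/2, Huang 1/3 — all within limits.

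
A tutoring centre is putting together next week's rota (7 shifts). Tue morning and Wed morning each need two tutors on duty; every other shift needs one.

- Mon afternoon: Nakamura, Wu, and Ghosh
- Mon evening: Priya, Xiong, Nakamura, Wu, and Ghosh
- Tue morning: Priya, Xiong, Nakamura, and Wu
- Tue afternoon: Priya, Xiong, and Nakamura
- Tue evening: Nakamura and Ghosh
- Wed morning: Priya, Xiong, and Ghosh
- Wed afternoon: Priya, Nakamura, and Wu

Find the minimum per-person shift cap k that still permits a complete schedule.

2

With 5 tutors and 9 worker-slots to fill, someone must work at least ⌈9/5⌉ = 2 shifts, so k ≥ 2.
k = 2 works: Mon afternoon→Nakamura, Mon evening→Ghosh, Tue morning→Xiong+Wu, Tue afternoon→Priya, Tue evening→Nakamura, Wed morning→Priya+Xiong, Wed afternoon→Wu.
Loads: Priya 2, Xiong 2, Nakamura 2, Wu 2, Ghosh 1 — all ≤ 2.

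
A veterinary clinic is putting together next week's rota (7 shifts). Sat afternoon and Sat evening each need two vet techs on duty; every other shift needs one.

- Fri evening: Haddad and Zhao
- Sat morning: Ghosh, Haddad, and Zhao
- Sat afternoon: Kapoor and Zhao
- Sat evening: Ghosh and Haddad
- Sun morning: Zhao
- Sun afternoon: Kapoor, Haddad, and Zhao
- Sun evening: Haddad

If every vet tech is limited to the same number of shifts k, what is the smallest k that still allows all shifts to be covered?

With 4 vet techs and 9 worker-slots to fill, someone must work at least ⌈9/4⌉ = 3 shifts, so k ≥ 3.
k = 3 works: Fri evening→Haddad, Sat morning→Ghosh, Sat afternoon→Kapoor+Zhao, Sat evening→Ghosh+Haddad, Sun morning→Zhao, Sun afternoon→Kapoor, Sun evening→Haddad.
Loads: Ghosh 2, Kapoor 2, Haddad 3, Zhao 2 — all ≤ 3.

3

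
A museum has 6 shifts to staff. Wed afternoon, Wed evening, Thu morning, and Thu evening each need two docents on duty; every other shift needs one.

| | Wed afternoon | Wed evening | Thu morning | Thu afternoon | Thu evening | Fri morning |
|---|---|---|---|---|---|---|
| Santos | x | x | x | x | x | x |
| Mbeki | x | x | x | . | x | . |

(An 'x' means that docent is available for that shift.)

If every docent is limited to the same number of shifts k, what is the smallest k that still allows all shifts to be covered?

With 2 docents and 10 worker-slots to fill, someone must work at least ⌈10/2⌉ = 5 shifts, so k ≥ 5.
k = 5 is infeasible (exhaustive check).
k = 6 works: Wed afternoon→Santos+Mbeki, Wed evening→Santos+Mbeki, Thu morning→Santos+Mbeki, Thu afternoon→Santos, Thu evening→Santos+Mbeki, Fri morning→Santos.
Loads: Santos 6, Mbeki 4 — all ≤ 6.

6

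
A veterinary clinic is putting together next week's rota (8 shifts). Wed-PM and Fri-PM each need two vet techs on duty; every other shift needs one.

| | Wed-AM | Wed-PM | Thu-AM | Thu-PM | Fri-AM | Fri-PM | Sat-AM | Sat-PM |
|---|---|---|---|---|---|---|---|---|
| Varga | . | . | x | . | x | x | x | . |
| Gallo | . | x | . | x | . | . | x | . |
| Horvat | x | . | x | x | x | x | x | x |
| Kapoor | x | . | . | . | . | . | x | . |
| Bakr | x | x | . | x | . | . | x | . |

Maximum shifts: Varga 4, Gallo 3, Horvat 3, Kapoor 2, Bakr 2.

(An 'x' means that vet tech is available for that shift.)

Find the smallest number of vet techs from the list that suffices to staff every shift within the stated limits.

10 slots to fill and no one can take more than 4, so at least ⌈10/4⌉ = 3 vet techs are needed.
Shifts {Wed-PM, Fri-PM} need 4 slots, but among the vet techs available for them (Varga, Gallo, Horvat, and Bakr) any 3 together supply at most 3. So 3 vet techs are not enough.
Varga, Gallo, Horvat, and Bakr alone can cover everything: Wed-AM→Horvat, Wed-PM→Gallo+Bakr, Thu-AM→Varga, Thu-PM→Gallo, Fri-AM→Varga, Fri-PM→Varga+Horvat, Sat-AM→Varga, Sat-PM→Horvat.

4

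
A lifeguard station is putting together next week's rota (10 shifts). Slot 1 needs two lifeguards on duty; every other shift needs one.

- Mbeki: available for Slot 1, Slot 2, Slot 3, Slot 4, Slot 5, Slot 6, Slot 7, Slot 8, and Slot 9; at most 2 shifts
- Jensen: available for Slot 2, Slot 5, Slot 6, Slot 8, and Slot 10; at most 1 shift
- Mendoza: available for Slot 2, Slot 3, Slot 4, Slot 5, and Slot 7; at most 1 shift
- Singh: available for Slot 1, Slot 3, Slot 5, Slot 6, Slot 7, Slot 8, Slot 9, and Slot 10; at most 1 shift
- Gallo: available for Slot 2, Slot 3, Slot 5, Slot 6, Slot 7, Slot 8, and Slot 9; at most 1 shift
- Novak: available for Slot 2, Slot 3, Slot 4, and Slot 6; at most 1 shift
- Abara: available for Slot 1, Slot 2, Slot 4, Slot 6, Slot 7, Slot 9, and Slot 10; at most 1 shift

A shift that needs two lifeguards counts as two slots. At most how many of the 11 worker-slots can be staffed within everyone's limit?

Total capacity across all lifeguards is 2+1+1+1+1+1+1 = 8, and 11 slots are needed, so at most 8 can be filled.
An assignment achieving 8: Slot 1→Mbeki+Singh, Slot 2→Novak, Slot 3→Mendoza, Slot 4→Mbeki, Slot 8→Gallo, Slot 9→Abara, Slot 10→Jensen.
Loads: Mbeki 2/2, Jensen 1/1, Mendoza 1/1, Singh 1/1, Gallo 1/1, Novak 1/1, Abara 1/1.

8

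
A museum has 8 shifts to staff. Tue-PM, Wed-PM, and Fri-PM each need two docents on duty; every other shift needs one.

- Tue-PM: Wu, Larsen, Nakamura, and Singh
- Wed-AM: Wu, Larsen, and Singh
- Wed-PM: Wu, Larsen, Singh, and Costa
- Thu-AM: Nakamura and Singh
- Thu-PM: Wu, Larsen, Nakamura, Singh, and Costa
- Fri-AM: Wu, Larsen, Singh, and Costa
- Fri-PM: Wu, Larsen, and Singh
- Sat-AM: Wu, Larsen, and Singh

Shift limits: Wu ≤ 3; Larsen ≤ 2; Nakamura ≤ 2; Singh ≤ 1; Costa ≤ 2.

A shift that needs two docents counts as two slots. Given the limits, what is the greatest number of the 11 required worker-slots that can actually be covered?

Total capacity across all docents is 3+2+2+1+2 = 10, and 11 slots are needed, so at most 10 can be filled.
An assignment achieving 10: Tue-PM→Larsen+Nakamura, Wed-AM→Wu, Wed-PM→Singh+Costa, Thu-AM→Nakamura, Fri-AM→Costa, Fri-PM→Wu+Larsen, Sat-AM→Wu.
Loads: Wu 3/3, Larsen 2/2, Nakamura 2/2, Singh 1/1, Costa 2/2.

10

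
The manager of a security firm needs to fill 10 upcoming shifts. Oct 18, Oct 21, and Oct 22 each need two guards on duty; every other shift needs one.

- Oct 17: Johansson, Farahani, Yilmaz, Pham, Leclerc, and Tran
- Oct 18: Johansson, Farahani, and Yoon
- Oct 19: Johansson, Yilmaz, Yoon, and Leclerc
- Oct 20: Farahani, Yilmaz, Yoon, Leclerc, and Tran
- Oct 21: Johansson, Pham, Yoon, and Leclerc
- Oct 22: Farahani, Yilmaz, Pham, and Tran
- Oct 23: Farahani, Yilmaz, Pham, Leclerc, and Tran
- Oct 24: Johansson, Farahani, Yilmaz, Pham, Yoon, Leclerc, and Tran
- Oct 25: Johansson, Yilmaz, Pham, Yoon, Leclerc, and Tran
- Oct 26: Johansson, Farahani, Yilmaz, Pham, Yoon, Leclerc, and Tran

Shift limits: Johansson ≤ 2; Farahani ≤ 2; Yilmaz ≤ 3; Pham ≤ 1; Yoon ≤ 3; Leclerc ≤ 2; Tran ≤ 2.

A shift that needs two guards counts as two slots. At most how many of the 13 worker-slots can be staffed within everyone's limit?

13

Total capacity across all guards is 2+2+3+1+3+2+2 = 15, and 13 slots are needed, so at most 13 can be filled.
An assignment achieving 13: Oct 17→Leclerc, Oct 18→Johansson+Farahani, Oct 19→Johansson, Oct 20→Yilmaz, Oct 21→Pham+Yoon, Oct 22→Farahani+Yilmaz, Oct 23→Yilmaz, Oct 24→Yoon, Oct 25→Yoon, Oct 26→Leclerc.
Loads: Johansson 2/2, Farahani 2/2, Yilmaz 3/3, Pham 1/1, Yoon 3/3, Leclerc 2/2, Tran 0/2.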